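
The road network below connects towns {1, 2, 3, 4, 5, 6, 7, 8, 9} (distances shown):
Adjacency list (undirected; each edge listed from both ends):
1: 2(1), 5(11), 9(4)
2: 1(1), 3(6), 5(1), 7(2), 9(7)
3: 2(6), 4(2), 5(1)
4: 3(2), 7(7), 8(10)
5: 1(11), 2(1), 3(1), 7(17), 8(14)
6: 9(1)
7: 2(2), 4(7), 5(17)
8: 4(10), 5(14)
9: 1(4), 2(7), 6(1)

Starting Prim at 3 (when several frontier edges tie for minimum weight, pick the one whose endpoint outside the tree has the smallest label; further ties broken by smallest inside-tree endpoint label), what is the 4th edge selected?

Grow the tree from 3 using Prim:
Step 1: frontier [3—5 1, 3—4 2, 2—3 6] → take 3—5 (1); add 5.
Step 2: frontier [3—4 2, 2—3 6, 2—5 1, 1—5 11, 5—8 14, 5—7 17] → take 2—5 (1); add 2.
Step 3: frontier [1—2 1, 2—7 2, 2—9 7, 3—4 2, 1—5 11, 5—8 14, 5—7 17] → take 1—2 (1); add 1.
Step 4: frontier [1—9 4, 2—7 2, 2—9 7, 3—4 2, 5—8 14, 5—7 17] → take 3—4 (2); add 4.
Step 5: frontier [1—9 4, 2—7 2, 2—9 7, 4—7 7, 4—8 10, 5—8 14, 5—7 17] → take 2—7 (2); add 7.
Step 6: frontier [1—9 4, 2—9 7, 4—8 10, 5—8 14] → take 1—9 (4); add 9.
Step 7: frontier [4—8 10, 5—8 14, 6—9 1] → take 6—9 (1); add 6.
Step 8: frontier [4—8 10, 5—8 14] → take 4—8 (10); add 8.
The 4th edge added is 3—4.

3-4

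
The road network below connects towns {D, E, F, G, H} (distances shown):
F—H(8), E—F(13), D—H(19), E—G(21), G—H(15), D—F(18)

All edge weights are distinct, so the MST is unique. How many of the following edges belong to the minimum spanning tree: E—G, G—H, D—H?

1

Kruskal: consider edges lightest-first.
F—H (8): add — endpoints in different components.
E—F (13): add — endpoints in different components.
G—H (15): add — endpoints in different components.
D—F (18): add — endpoints in different components.
MST edge set: {F—H, E—F, G—H, D—F}.
Of the listed edges, {G—H} are in the MST → 1.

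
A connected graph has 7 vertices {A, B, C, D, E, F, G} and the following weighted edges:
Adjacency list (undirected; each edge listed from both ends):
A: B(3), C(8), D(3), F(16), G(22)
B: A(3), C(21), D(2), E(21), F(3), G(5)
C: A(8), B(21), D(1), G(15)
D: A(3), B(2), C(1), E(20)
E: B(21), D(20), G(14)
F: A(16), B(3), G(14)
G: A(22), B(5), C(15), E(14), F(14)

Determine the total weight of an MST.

28

Sort edges by weight, then run Kruskal:
C–D (1): add. Components now {A} {B} {C,D} {E} {F} {G}
B–D (2): add. Components now {A} {B,C,D} {E} {F} {G}
A–B (3): add. Components now {A,B,C,D} {E} {F} {G}
A–D (3): skip — A and D already connected.
B–F (3): add. Components now {A,B,C,D,F} {E} {G}
B–G (5): add. Components now {A,B,C,D,F,G} {E}
A–C (8): skip — A and C already connected.
E–G (14): add. Components now {A,B,C,D,E,F,G}
MST edges: C–D, B–D, A–B, B–F, B–G, E–G; total weight 1+2+3+3+5+14 = 28.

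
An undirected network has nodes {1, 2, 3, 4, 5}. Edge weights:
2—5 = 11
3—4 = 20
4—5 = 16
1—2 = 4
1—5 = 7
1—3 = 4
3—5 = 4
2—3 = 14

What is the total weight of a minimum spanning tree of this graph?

Prim's algorithm from 3:
Step 1: cheapest edge leaving the tree is 1—3 (4); add 1.
Step 2: cheapest edge leaving the tree is 1—2 (4); add 2.
Step 3: cheapest edge leaving the tree is 3—5 (4); add 5.
Step 4: cheapest edge leaving the tree is 4—5 (16); add 4.
MST edges: 1—3, 1—2, 3—5, 4—5; total weight 4+4+4+16 = 28.

28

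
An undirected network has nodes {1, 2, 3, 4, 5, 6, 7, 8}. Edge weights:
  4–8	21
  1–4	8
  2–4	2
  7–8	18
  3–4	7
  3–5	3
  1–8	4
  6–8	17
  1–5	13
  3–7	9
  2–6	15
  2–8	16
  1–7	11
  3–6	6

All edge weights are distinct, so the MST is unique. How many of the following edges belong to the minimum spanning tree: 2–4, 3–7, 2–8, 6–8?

Kruskal's algorithm — process edges by increasing weight (ties by edge label):
2–4 (2): add — endpoints in different components.
3–5 (3): add — endpoints in different components.
1–8 (4): add — endpoints in different components.
3–6 (6): add — endpoints in different components.
3–4 (7): add — endpoints in different components.
1–4 (8): add — endpoints in different components.
3–7 (9): add — endpoints in different components.
MST edge set: {2–4, 3–5, 1–8, 3–6, 3–4, 1–4, 3–7}.
Of the listed edges, {2–4, 3–7} are in the MST → 2.

2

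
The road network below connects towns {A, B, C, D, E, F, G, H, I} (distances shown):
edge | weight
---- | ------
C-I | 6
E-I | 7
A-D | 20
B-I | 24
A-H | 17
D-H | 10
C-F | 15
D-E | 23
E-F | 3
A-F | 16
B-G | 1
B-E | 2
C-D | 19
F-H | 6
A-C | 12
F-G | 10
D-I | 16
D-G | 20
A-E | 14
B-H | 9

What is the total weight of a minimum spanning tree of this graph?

47

Kruskal's algorithm — process edges by increasing weight (ties by edge label):
B-G (1): add — endpoints in different components.
B-E (2): add — endpoints in different components.
E-F (3): add — endpoints in different components.
C-I (6): add — endpoints in different components.
F-H (6): add — endpoints in different components.
E-I (7): add — endpoints in different components.
B-H (9): skip — B and H already connected.
D-H (10): add — endpoints in different components.
F-G (10): skip — F and G already connected.
A-C (12): add — endpoints in different components.
MST edges: B-G, B-E, E-F, C-I, F-H, E-I, D-H, A-C; total weight 1+2+3+6+6+7+10+12 = 47.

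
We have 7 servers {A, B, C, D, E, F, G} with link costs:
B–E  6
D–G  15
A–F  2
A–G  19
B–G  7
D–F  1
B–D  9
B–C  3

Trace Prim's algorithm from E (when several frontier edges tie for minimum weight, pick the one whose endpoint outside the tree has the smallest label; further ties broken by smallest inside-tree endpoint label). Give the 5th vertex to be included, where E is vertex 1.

Prim, starting at E.
Step 1: cheapest edge leaving the tree is B–E (6); add B.
Step 2: cheapest edge leaving the tree is B–C (3); add C.
Step 3: cheapest edge leaving the tree is B–G (7); add G.
Step 4: cheapest edge leaving the tree is B–D (9); add D.
Step 5: cheapest edge leaving the tree is D–F (1); add F.
Step 6: cheapest edge leaving the tree is A–F (2); add A.
Vertex order: E, B, C, G, D, F, A. The 5th vertex is D.

D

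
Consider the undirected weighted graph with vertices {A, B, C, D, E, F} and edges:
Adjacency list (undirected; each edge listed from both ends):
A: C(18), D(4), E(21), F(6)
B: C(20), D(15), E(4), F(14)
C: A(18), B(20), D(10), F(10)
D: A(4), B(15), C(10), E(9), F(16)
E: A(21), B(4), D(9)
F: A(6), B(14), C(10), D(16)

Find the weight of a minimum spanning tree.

33

Grow the tree from E using Prim:
Step 1: frontier [B—E 4, D—E 9, A—E 21] → take B—E (4); add B.
Step 2: frontier [B—F 14, B—D 15, B—C 20, D—E 9, A—E 21] → take D—E (9); add D.
Step 3: frontier [B—F 14, B—C 20, A—D 4, C—D 10, D—F 16, A—E 21] → take A—D (4); add A.
Step 4: frontier [A—F 6, A—C 18, B—F 14, B—C 20, C—D 10, D—F 16] → take A—F (6); add F.
Step 5: frontier [A—C 18, B—C 20, C—D 10, C—F 10] → take C—D (10); add C.
MST edges: B—E, D—E, A—D, A—F, C—D; total weight 4+9+4+6+10 = 33.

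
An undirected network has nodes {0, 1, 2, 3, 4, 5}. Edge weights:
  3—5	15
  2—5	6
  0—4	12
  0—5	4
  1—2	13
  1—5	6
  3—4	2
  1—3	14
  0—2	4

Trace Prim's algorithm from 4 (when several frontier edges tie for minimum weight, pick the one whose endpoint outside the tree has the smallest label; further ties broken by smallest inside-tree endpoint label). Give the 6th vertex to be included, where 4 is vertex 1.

Prim, starting at 4.
Step 1: cheapest edge leaving the tree is 3—4 (2); add 3.
Step 2: cheapest edge leaving the tree is 0—4 (12); add 0.
Step 3: cheapest edge leaving the tree is 0—2 (4); add 2.
Step 4: cheapest edge leaving the tree is 0—5 (4); add 5.
Step 5: cheapest edge leaving the tree is 1—5 (6); add 1.
Vertex order: 4, 3, 0, 2, 5, 1. The 6th vertex is 1.

1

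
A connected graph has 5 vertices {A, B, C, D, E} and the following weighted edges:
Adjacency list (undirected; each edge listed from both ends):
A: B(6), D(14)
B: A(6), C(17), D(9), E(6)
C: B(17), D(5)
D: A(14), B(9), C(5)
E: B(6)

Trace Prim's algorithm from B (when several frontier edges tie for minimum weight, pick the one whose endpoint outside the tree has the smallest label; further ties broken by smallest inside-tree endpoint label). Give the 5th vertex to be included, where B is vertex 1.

Grow the tree from B using Prim:
Step 1: cheapest edge leaving the tree is A-B (6); add A.
Step 2: cheapest edge leaving the tree is B-E (6); add E.
Step 3: cheapest edge leaving the tree is B-D (9); add D.
Step 4: cheapest edge leaving the tree is C-D (5); add C.
Vertex order: B, A, E, D, C. The 5th vertex is C.

C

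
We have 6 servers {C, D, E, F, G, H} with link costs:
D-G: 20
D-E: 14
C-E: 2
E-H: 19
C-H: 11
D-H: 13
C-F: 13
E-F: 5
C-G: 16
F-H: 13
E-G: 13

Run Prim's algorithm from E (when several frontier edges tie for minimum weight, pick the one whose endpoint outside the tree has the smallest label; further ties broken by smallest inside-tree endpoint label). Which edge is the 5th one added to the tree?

E-G

Prim's algorithm from E:
Step 1: cheapest edge leaving the tree is C-E (2); add C.
Step 2: cheapest edge leaving the tree is E-F (5); add F.
Step 3: cheapest edge leaving the tree is C-H (11); add H.
Step 4: cheapest edge leaving the tree is D-H (13); add D.
Step 5: cheapest edge leaving the tree is E-G (13); add G.
The 5th edge added is E-G.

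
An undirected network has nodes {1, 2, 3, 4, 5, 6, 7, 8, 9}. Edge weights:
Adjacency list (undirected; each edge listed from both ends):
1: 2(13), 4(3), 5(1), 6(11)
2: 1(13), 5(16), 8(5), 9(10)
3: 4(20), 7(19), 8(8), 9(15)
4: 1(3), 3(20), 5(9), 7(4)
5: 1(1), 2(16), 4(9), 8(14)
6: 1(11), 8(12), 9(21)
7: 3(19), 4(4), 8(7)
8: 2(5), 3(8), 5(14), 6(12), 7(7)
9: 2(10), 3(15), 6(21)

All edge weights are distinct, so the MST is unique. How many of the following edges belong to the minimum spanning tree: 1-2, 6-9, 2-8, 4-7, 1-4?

3

Kruskal's algorithm — process edges by increasing weight (ties by edge label):
1-5 (1): add — endpoints in different components.
1-4 (3): add — endpoints in different components.
4-7 (4): add — endpoints in different components.
2-8 (5): add — endpoints in different components.
7-8 (7): add — endpoints in different components.
3-8 (8): add — endpoints in different components.
4-5 (9): skip — 4 and 5 already connected.
2-9 (10): add — endpoints in different components.
1-6 (11): add — endpoints in different components.
MST edge set: {1-5, 1-4, 4-7, 2-8, 7-8, 3-8, 2-9, 1-6}.
Of the listed edges, {2-8, 4-7, 1-4} are in the MST → 3.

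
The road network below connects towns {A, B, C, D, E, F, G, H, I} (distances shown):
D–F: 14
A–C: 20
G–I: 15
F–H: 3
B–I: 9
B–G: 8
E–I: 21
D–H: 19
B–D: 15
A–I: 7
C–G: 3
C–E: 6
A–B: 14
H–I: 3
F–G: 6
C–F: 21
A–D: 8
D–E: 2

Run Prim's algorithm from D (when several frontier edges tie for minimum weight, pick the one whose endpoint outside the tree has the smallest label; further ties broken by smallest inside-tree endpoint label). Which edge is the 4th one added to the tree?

Prim's algorithm from D:
Step 1: cheapest edge leaving the tree is D–E (2); add E.
Step 2: cheapest edge leaving the tree is C–E (6); add C.
Step 3: cheapest edge leaving the tree is C–G (3); add G.
Step 4: cheapest edge leaving the tree is F–G (6); add F.
Step 5: cheapest edge leaving the tree is F–H (3); add H.
Step 6: cheapest edge leaving the tree is H–I (3); add I.
Step 7: cheapest edge leaving the tree is A–I (7); add A.
Step 8: cheapest edge leaving the tree is B–G (8); add B.
The 4th edge added is F–G.

F-G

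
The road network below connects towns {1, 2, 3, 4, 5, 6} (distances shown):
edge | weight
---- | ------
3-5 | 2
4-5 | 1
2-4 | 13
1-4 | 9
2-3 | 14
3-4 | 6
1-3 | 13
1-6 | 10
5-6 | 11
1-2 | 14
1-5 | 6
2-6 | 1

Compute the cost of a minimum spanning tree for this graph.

20

Kruskal's algorithm — process edges by increasing weight (ties by edge label):
2-6 (1): add — endpoints in different components.
4-5 (1): add — endpoints in different components.
3-5 (2): add — endpoints in different components.
1-5 (6): add — endpoints in different components.
3-4 (6): skip — 3 and 4 already connected.
1-4 (9): skip — 1 and 4 already connected.
1-6 (10): add — endpoints in different components.
MST edges: 2-6, 4-5, 3-5, 1-5, 1-6; total weight 1+1+2+6+10 = 20.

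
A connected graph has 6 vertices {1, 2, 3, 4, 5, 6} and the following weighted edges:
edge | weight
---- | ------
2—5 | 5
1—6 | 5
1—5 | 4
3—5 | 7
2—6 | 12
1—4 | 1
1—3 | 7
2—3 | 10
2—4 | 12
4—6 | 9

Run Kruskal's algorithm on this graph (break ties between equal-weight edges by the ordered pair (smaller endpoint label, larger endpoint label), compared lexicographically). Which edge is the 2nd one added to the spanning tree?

Sort edges by weight, then run Kruskal:
1—4 (1): add — endpoints in different components.
1—5 (4): add — endpoints in different components.
1—6 (5): add — endpoints in different components.
2—5 (5): add — endpoints in different components.
1—3 (7): add — endpoints in different components.
The 2nd edge added is 1—5.

1-5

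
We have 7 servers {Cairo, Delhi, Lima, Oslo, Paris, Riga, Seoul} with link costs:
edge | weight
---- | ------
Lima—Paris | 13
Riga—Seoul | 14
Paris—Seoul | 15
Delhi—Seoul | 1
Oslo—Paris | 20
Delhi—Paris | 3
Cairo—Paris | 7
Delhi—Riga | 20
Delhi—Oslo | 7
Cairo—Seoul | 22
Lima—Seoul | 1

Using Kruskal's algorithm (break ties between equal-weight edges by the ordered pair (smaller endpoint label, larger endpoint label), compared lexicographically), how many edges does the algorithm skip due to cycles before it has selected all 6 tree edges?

1

Kruskal's algorithm — process edges by increasing weight (ties by edge label):
Delhi—Seoul (1): add — endpoints in different components.
Lima—Seoul (1): add — endpoints in different components.
Delhi—Paris (3): add — endpoints in different components.
Cairo—Paris (7): add — endpoints in different components.
Delhi—Oslo (7): add — endpoints in different components.
Lima—Paris (13): skip — Lima and Paris already connected.
Riga—Seoul (14): add — endpoints in different components.
Edges rejected before the tree was complete: 1.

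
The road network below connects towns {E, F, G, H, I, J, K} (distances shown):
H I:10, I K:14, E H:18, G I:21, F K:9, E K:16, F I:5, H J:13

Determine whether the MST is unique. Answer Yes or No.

Yes

Sort edges by weight, then run Kruskal:
F I (5): add — endpoints in different components.
F K (9): add — endpoints in different components.
H I (10): add — endpoints in different components.
H J (13): add — endpoints in different components.
I K (14): skip — I and K already connected.
E K (16): add — endpoints in different components.
E H (18): skip — E and H already connected.
G I (21): add — endpoints in different components.
Every non-tree edge has weight strictly greater than the heaviest edge on the tree path between its endpoints, so the MST is unique.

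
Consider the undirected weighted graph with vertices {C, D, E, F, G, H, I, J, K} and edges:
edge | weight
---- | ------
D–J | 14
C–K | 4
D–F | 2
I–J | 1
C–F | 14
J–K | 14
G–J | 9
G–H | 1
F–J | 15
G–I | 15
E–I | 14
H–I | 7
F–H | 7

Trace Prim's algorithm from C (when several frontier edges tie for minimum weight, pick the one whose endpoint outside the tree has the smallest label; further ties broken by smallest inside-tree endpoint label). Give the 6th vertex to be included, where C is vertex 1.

G

Prim's algorithm from C:
Step 1: frontier [C–K 4, C–F 14] → take C–K (4); add K.
Step 2: frontier [C–F 14, J–K 14] → take C–F (14); add F.
Step 3: frontier [D–F 2, F–H 7, F–J 15, J–K 14] → take D–F (2); add D.
Step 4: frontier [D–J 14, F–H 7, F–J 15, J–K 14] → take F–H (7); add H.
Step 5: frontier [D–J 14, F–J 15, G–H 1, H–I 7, J–K 14] → take G–H (1); add G.
Step 6: frontier [D–J 14, F–J 15, G–J 9, G–I 15, H–I 7, J–K 14] → take H–I (7); add I.
Step 7: frontier [D–J 14, F–J 15, G–J 9, I–J 1, E–I 14, J–K 14] → take I–J (1); add J.
Step 8: frontier [E–I 14] → take E–I (14); add E.
Vertex order: C, K, F, D, H, G, I, J, E. The 6th vertex is G.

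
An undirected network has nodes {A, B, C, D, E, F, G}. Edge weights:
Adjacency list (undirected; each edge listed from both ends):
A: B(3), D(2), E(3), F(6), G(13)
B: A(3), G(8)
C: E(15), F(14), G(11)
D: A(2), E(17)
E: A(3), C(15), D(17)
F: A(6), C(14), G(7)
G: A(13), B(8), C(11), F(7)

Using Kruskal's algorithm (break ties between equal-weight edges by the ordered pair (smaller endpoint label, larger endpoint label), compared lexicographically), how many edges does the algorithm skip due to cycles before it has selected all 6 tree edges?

1

Kruskal's algorithm — process edges by increasing weight (ties by edge label):
A—D (2): add — endpoints in different components.
A—B (3): add — endpoints in different components.
A—E (3): add — endpoints in different components.
A—F (6): add — endpoints in different components.
F—G (7): add — endpoints in different components.
B—G (8): skip — B and G already connected.
C—G (11): add — endpoints in different components.
Edges rejected before the tree was complete: 1.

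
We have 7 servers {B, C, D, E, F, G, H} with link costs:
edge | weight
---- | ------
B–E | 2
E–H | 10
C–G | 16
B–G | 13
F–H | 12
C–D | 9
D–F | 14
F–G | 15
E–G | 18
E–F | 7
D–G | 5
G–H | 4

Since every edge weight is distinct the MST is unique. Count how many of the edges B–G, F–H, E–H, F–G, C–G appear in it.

1

Kruskal's algorithm — process edges by increasing weight (ties by edge label):
B–E (2): add — endpoints in different components.
G–H (4): add — endpoints in different components.
D–G (5): add — endpoints in different components.
E–F (7): add — endpoints in different components.
C–D (9): add — endpoints in different components.
E–H (10): add — endpoints in different components.
MST edge set: {B–E, G–H, D–G, E–F, C–D, E–H}.
Of the listed edges, {E–H} are in the MST → 1.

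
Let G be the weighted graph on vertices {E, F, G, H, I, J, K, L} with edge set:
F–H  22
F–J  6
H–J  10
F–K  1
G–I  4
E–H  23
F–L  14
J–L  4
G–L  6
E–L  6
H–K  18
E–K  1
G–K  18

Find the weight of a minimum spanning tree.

Prim's algorithm from E:
Step 1: frontier [E–K 1, E–L 6, E–H 23] → take E–K (1); add K.
Step 2: frontier [E–L 6, E–H 23, F–K 1, G–K 18, H–K 18] → take F–K (1); add F.
Step 3: frontier [E–L 6, E–H 23, F–J 6, F–L 14, F–H 22, G–K 18, H–K 18] → take F–J (6); add J.
Step 4: frontier [E–L 6, E–H 23, F–L 14, F–H 22, J–L 4, H–J 10, G–K 18, H–K 18] → take J–L (4); add L.
Step 5: frontier [E–H 23, F–H 22, H–J 10, G–K 18, H–K 18, G–L 6] → take G–L (6); add G.
Step 6: frontier [E–H 23, F–H 22, G–I 4, H–J 10, H–K 18] → take G–I (4); add I.
Step 7: frontier [E–H 23, F–H 22, H–J 10, H–K 18] → take H–J (10); add H.
MST edges: E–K, F–K, F–J, J–L, G–L, G–I, H–J; total weight 1+1+6+4+6+4+10 = 32.

32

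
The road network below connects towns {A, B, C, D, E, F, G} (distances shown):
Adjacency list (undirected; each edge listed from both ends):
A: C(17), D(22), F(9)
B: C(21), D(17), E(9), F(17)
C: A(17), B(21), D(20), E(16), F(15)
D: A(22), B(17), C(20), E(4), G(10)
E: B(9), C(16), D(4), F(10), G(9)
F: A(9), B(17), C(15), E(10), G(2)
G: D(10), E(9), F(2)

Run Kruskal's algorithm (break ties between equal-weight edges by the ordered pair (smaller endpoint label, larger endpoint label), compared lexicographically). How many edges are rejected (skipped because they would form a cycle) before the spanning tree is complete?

2

Sort edges by weight, then run Kruskal:
F-G (2): add. Components now {A} {B} {C} {D} {E} {F,G}
D-E (4): add. Components now {A} {B} {C} {D,E} {F,G}
A-F (9): add. Components now {A,F,G} {B} {C} {D,E}
B-E (9): add. Components now {A,F,G} {B,D,E} {C}
E-G (9): add. Components now {A,B,D,E,F,G} {C}
D-G (10): skip — D and G already connected.
E-F (10): skip — E and F already connected.
C-F (15): add. Components now {A,B,C,D,E,F,G}
Edges rejected before the tree was complete: 2.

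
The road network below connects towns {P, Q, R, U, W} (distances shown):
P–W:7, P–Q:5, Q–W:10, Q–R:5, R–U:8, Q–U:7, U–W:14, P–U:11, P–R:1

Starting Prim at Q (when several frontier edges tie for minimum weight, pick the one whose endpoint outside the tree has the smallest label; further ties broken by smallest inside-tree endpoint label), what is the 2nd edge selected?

P-R

Grow the tree from Q using Prim:
Step 1: cheapest edge leaving the tree is P–Q (5); add P.
Step 2: cheapest edge leaving the tree is P–R (1); add R.
Step 3: cheapest edge leaving the tree is Q–U (7); add U.
Step 4: cheapest edge leaving the tree is P–W (7); add W.
The 2nd edge added is P–R.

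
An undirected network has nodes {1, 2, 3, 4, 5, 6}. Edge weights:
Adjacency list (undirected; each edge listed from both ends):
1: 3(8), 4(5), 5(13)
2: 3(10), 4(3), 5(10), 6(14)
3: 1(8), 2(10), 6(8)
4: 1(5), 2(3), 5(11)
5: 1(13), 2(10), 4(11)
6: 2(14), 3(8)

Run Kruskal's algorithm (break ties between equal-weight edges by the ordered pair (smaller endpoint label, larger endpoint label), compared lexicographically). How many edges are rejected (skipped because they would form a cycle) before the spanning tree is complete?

1

Kruskal: consider edges lightest-first.
2 4 (3): add. Components now {1} {2,4} {3} {5} {6}
1 4 (5): add. Components now {1,2,4} {3} {5} {6}
1 3 (8): add. Components now {1,2,3,4} {5} {6}
3 6 (8): add. Components now {1,2,3,4,6} {5}
2 3 (10): skip — 2 and 3 already connected.
2 5 (10): add. Components now {1,2,3,4,5,6}
Edges rejected before the tree was complete: 1.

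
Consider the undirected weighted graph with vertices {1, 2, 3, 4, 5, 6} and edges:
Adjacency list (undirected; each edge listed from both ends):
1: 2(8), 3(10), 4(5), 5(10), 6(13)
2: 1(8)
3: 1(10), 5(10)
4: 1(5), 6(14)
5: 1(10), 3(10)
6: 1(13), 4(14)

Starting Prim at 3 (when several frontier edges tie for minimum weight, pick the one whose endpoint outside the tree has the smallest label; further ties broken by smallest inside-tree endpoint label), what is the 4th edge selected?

Grow the tree from 3 using Prim:
Step 1: frontier [1–3 10, 3–5 10] → take 1–3 (10); add 1.
Step 2: frontier [1–4 5, 1–2 8, 1–5 10, 1–6 13, 3–5 10] → take 1–4 (5); add 4.
Step 3: frontier [1–2 8, 1–5 10, 1–6 13, 3–5 10, 4–6 14] → take 1–2 (8); add 2.
Step 4: frontier [1–5 10, 1–6 13, 3–5 10, 4–6 14] → take 1–5 (10); add 5.
Step 5: frontier [1–6 13, 4–6 14] → take 1–6 (13); add 6.
The 4th edge added is 1–5.

1-5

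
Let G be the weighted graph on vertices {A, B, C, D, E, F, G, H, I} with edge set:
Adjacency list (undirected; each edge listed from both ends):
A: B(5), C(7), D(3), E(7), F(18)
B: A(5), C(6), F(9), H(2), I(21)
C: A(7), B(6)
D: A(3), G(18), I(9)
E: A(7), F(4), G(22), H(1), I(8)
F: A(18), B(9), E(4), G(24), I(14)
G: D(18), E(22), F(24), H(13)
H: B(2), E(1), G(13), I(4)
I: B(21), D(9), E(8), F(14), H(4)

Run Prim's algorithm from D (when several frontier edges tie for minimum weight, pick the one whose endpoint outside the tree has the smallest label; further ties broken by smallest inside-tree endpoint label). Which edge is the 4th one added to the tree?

E-H

Grow the tree from D using Prim:
Step 1: cheapest edge leaving the tree is A-D (3); add A.
Step 2: cheapest edge leaving the tree is A-B (5); add B.
Step 3: cheapest edge leaving the tree is B-H (2); add H.
Step 4: cheapest edge leaving the tree is E-H (1); add E.
Step 5: cheapest edge leaving the tree is E-F (4); add F.
Step 6: cheapest edge leaving the tree is H-I (4); add I.
Step 7: cheapest edge leaving the tree is B-C (6); add C.
Step 8: cheapest edge leaving the tree is G-H (13); add G.
The 4th edge added is E-H.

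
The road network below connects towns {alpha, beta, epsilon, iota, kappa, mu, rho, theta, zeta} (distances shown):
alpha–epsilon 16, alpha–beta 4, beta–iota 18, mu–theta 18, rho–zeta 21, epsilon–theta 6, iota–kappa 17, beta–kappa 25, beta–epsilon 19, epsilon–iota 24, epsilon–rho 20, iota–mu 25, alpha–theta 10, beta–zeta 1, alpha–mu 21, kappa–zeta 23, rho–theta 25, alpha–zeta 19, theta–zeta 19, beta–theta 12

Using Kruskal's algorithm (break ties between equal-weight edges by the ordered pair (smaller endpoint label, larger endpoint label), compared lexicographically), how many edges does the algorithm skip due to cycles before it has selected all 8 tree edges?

5

Kruskal's algorithm — process edges by increasing weight (ties by edge label):
beta–zeta (1): add — endpoints in different components.
alpha–beta (4): add — endpoints in different components.
epsilon–theta (6): add — endpoints in different components.
alpha–theta (10): add — endpoints in different components.
beta–theta (12): skip — beta and theta already connected.
alpha–epsilon (16): skip — epsilon and alpha already connected.
iota–kappa (17): add — endpoints in different components.
beta–iota (18): add — endpoints in different components.
mu–theta (18): add — endpoints in different components.
alpha–zeta (19): skip — zeta and alpha already connected.
beta–epsilon (19): skip — beta and epsilon already connected.
theta–zeta (19): skip — zeta and theta already connected.
epsilon–rho (20): add — endpoints in different components.
Edges rejected before the tree was complete: 5.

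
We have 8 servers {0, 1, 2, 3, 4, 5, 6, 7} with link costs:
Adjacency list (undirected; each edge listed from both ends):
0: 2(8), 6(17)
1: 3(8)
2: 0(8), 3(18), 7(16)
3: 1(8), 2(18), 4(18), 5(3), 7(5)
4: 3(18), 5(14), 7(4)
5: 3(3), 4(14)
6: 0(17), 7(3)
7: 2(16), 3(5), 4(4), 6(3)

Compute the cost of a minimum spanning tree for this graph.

47

Kruskal: consider edges lightest-first.
3-5 (3): add — endpoints in different components.
6-7 (3): add — endpoints in different components.
4-7 (4): add — endpoints in different components.
3-7 (5): add — endpoints in different components.
0-2 (8): add — endpoints in different components.
1-3 (8): add — endpoints in different components.
4-5 (14): skip — 4 and 5 already connected.
2-7 (16): add — endpoints in different components.
MST edges: 3-5, 6-7, 4-7, 3-7, 0-2, 1-3, 2-7; total weight 3+3+4+5+8+8+16 = 47.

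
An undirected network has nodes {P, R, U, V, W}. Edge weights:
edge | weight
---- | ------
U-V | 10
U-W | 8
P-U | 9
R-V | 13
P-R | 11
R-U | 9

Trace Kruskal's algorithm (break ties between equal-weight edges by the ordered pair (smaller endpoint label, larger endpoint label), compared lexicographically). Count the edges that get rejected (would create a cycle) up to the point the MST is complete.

Kruskal's algorithm — process edges by increasing weight (ties by edge label):
U-W (8): add — endpoints in different components.
P-U (9): add — endpoints in different components.
R-U (9): add — endpoints in different components.
U-V (10): add — endpoints in different components.
Edges rejected before the tree was complete: 0.

0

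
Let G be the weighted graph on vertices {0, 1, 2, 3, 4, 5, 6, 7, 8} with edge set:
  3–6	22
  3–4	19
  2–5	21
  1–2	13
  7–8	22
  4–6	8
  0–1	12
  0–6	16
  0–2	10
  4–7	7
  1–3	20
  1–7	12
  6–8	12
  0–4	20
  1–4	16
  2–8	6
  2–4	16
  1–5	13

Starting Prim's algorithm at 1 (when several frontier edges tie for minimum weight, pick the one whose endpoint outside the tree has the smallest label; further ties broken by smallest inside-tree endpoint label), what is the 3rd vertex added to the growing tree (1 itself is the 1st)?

Grow the tree from 1 using Prim:
Step 1: cheapest edge leaving the tree is 0–1 (12); add 0.
Step 2: cheapest edge leaving the tree is 0–2 (10); add 2.
Step 3: cheapest edge leaving the tree is 2–8 (6); add 8.
Step 4: cheapest edge leaving the tree is 6–8 (12); add 6.
Step 5: cheapest edge leaving the tree is 4–6 (8); add 4.
Step 6: cheapest edge leaving the tree is 4–7 (7); add 7.
Step 7: cheapest edge leaving the tree is 1–5 (13); add 5.
Step 8: cheapest edge leaving the tree is 3–4 (19); add 3.
Vertex order: 1, 0, 2, 8, 6, 4, 7, 5, 3. The 3rd vertex is 2.

2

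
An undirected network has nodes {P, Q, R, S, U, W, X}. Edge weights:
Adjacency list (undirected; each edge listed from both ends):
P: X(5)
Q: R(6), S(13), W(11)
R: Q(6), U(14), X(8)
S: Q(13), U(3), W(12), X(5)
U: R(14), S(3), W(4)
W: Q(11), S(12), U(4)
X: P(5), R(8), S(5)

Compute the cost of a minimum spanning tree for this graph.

31

Kruskal: consider edges lightest-first.
S U (3): add. Components now {W} {R} {P} {S,U} {X} {Q}
U W (4): add. Components now {S,U,W} {R} {P} {X} {Q}
P X (5): add. Components now {S,U,W} {R} {P,X} {Q}
S X (5): add. Components now {P,S,U,W,X} {R} {Q}
Q R (6): add. Components now {P,S,U,W,X} {Q,R}
R X (8): add. Components now {P,Q,R,S,U,W,X}
MST edges: S U, U W, P X, S X, Q R, R X; total weight 3+4+5+5+6+8 = 31.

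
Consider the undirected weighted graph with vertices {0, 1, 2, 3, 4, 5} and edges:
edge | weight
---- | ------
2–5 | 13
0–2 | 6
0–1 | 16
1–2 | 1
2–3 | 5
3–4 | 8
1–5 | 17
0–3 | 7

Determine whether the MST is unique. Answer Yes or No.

Sort edges by weight, then run Kruskal:
1–2 (1): add. Components now {0} {1,2} {3} {4} {5}
2–3 (5): add. Components now {0} {1,2,3} {4} {5}
0–2 (6): add. Components now {0,1,2,3} {4} {5}
0–3 (7): skip — 0 and 3 already connected.
3–4 (8): add. Components now {0,1,2,3,4} {5}
2–5 (13): add. Components now {0,1,2,3,4,5}
Every non-tree edge has weight strictly greater than the heaviest edge on the tree path between its endpoints, so the MST is unique.

Yes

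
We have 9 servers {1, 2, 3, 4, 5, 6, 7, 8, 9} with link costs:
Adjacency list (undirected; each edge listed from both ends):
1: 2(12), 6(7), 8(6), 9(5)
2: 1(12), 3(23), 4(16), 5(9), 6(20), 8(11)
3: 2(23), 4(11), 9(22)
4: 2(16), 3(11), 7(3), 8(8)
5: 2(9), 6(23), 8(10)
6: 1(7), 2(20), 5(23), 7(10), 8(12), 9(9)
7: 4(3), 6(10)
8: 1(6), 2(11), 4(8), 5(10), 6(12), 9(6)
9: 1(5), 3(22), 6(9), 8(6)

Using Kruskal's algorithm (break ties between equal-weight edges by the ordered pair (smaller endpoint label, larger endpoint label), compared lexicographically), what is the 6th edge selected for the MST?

2-5

Kruskal: consider edges lightest-first.
4-7 (3): add — endpoints in different components.
1-9 (5): add — endpoints in different components.
1-8 (6): add — endpoints in different components.
8-9 (6): skip — 8 and 9 already connected.
1-6 (7): add — endpoints in different components.
4-8 (8): add — endpoints in different components.
2-5 (9): add — endpoints in different components.
6-9 (9): skip — 6 and 9 already connected.
5-8 (10): add — endpoints in different components.
6-7 (10): skip — 6 and 7 already connected.
2-8 (11): skip — 2 and 8 already connected.
3-4 (11): add — endpoints in different components.
The 6th edge added is 2-5.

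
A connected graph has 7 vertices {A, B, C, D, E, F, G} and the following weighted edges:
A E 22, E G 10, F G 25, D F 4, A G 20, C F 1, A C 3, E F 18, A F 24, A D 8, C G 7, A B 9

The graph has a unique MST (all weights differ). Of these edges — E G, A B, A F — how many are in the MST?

Kruskal: consider edges lightest-first.
C F (1): add — endpoints in different components.
A C (3): add — endpoints in different components.
D F (4): add — endpoints in different components.
C G (7): add — endpoints in different components.
A D (8): skip — A and D already connected.
A B (9): add — endpoints in different components.
E G (10): add — endpoints in different components.
MST edge set: {C F, A C, D F, C G, A B, E G}.
Of the listed edges, {E G, A B} are in the MST → 2.

2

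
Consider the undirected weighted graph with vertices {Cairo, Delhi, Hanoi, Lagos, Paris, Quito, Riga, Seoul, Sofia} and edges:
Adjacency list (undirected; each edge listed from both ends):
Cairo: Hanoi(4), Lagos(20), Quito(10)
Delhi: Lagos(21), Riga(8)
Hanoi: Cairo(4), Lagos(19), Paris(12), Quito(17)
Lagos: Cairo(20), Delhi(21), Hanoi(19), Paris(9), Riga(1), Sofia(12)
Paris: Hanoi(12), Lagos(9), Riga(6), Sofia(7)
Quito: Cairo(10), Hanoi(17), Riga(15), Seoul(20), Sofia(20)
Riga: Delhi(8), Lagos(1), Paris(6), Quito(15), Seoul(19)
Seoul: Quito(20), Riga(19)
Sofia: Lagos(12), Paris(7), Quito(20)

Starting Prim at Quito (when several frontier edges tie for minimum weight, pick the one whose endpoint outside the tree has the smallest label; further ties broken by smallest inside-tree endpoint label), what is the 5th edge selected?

Lagos-Riga

Grow the tree from Quito using Prim:
Step 1: cheapest edge leaving the tree is Cairo-Quito (10); add Cairo.
Step 2: cheapest edge leaving the tree is Cairo-Hanoi (4); add Hanoi.
Step 3: cheapest edge leaving the tree is Hanoi-Paris (12); add Paris.
Step 4: cheapest edge leaving the tree is Paris-Riga (6); add Riga.
Step 5: cheapest edge leaving the tree is Lagos-Riga (1); add Lagos.
Step 6: cheapest edge leaving the tree is Paris-Sofia (7); add Sofia.
Step 7: cheapest edge leaving the tree is Delhi-Riga (8); add Delhi.
Step 8: cheapest edge leaving the tree is Riga-Seoul (19); add Seoul.
The 5th edge added is Lagos-Riga.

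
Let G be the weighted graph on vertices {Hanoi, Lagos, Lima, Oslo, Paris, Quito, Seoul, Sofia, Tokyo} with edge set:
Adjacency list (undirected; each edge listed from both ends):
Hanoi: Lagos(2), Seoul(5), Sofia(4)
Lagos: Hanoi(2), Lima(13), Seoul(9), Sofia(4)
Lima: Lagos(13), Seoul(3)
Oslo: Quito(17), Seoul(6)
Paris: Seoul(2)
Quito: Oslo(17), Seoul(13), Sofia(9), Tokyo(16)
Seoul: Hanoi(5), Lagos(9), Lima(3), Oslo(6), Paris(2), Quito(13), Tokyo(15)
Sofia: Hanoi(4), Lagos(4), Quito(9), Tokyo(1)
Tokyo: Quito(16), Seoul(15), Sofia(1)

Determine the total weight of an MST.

32

Prim, starting at Lagos.
Step 1: cheapest edge leaving the tree is Hanoi Lagos (2); add Hanoi.
Step 2: cheapest edge leaving the tree is Hanoi Sofia (4); add Sofia.
Step 3: cheapest edge leaving the tree is Sofia Tokyo (1); add Tokyo.
Step 4: cheapest edge leaving the tree is Hanoi Seoul (5); add Seoul.
Step 5: cheapest edge leaving the tree is Paris Seoul (2); add Paris.
Step 6: cheapest edge leaving the tree is Lima Seoul (3); add Lima.
Step 7: cheapest edge leaving the tree is Oslo Seoul (6); add Oslo.
Step 8: cheapest edge leaving the tree is Quito Sofia (9); add Quito.
MST edges: Hanoi Lagos, Hanoi Sofia, Sofia Tokyo, Hanoi Seoul, Paris Seoul, Lima Seoul, Oslo Seoul, Quito Sofia; total weight 2+4+1+5+2+3+6+9 = 32.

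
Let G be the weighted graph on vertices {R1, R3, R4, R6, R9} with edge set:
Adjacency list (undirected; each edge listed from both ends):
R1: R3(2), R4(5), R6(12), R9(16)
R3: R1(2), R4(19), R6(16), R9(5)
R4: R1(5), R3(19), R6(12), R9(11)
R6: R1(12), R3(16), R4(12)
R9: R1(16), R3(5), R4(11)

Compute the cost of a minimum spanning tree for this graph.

Sort edges by weight, then run Kruskal:
R1 R3 (2): add — endpoints in different components.
R1 R4 (5): add — endpoints in different components.
R3 R9 (5): add — endpoints in different components.
R4 R9 (11): skip — R4 and R9 already connected.
R1 R6 (12): add — endpoints in different components.
MST edges: R1 R3, R1 R4, R3 R9, R1 R6; total weight 2+5+5+12 = 24.

24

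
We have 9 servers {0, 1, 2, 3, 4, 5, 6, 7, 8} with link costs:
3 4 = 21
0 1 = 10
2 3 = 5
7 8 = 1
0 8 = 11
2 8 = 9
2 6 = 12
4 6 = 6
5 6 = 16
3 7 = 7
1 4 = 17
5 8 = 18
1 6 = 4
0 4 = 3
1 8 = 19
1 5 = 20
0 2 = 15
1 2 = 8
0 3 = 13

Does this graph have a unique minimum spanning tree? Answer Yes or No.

Yes

Sort edges by weight, then run Kruskal:
7 8 (1): add — endpoints in different components.
0 4 (3): add — endpoints in different components.
1 6 (4): add — endpoints in different components.
2 3 (5): add — endpoints in different components.
4 6 (6): add — endpoints in different components.
3 7 (7): add — endpoints in different components.
1 2 (8): add — endpoints in different components.
2 8 (9): skip — 2 and 8 already connected.
0 1 (10): skip — 0 and 1 already connected.
0 8 (11): skip — 0 and 8 already connected.
2 6 (12): skip — 2 and 6 already connected.
0 3 (13): skip — 0 and 3 already connected.
0 2 (15): skip — 0 and 2 already connected.
5 6 (16): add — endpoints in different components.
Every non-tree edge has weight strictly greater than the heaviest edge on the tree path between its endpoints, so the MST is unique.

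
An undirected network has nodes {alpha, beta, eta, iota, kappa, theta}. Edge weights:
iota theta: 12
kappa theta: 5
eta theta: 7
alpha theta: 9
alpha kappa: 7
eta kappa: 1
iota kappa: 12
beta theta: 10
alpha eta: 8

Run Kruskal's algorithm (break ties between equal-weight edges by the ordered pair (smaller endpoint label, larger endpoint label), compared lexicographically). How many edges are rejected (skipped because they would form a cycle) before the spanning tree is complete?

Kruskal: consider edges lightest-first.
eta kappa (1): add — endpoints in different components.
kappa theta (5): add — endpoints in different components.
alpha kappa (7): add — endpoints in different components.
eta theta (7): skip — eta and theta already connected.
alpha eta (8): skip — alpha and eta already connected.
alpha theta (9): skip — alpha and theta already connected.
beta theta (10): add — endpoints in different components.
iota kappa (12): add — endpoints in different components.
Edges rejected before the tree was complete: 3.

3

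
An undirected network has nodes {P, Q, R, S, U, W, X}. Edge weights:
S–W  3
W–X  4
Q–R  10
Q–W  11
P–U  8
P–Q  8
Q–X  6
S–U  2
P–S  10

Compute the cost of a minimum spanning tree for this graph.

Kruskal's algorithm — process edges by increasing weight (ties by edge label):
S–U (2): add — endpoints in different components.
S–W (3): add — endpoints in different components.
W–X (4): add — endpoints in different components.
Q–X (6): add — endpoints in different components.
P–Q (8): add — endpoints in different components.
P–U (8): skip — P and U already connected.
P–S (10): skip — S and P already connected.
Q–R (10): add — endpoints in different components.
MST edges: S–U, S–W, W–X, Q–X, P–Q, Q–R; total weight 2+3+4+6+8+10 = 33.

33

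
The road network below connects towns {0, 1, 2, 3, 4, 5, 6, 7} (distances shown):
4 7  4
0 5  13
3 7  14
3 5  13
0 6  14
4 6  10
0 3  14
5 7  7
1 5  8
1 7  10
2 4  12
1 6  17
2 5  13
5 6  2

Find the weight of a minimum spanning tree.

59

Grow the tree from 3 using Prim:
Step 1: frontier [3 5 13, 0 3 14, 3 7 14] → take 3 5 (13); add 5.
Step 2: frontier [0 3 14, 3 7 14, 5 6 2, 5 7 7, 1 5 8, 0 5 13, 2 5 13] → take 5 6 (2); add 6.
Step 3: frontier [0 3 14, 3 7 14, 5 7 7, 1 5 8, 0 5 13, 2 5 13, 4 6 10, 0 6 14, 1 6 17] → take 5 7 (7); add 7.
Step 4: frontier [0 3 14, 1 5 8, 0 5 13, 2 5 13, 4 6 10, 0 6 14, 1 6 17, 4 7 4, 1 7 10] → take 4 7 (4); add 4.
Step 5: frontier [0 3 14, 2 4 12, 1 5 8, 0 5 13, 2 5 13, 0 6 14, 1 6 17, 1 7 10] → take 1 5 (8); add 1.
Step 6: frontier [0 3 14, 2 4 12, 0 5 13, 2 5 13, 0 6 14] → take 2 4 (12); add 2.
Step 7: frontier [0 3 14, 0 5 13, 0 6 14] → take 0 5 (13); add 0.
MST edges: 3 5, 5 6, 5 7, 4 7, 1 5, 2 4, 0 5; total weight 13+2+7+4+8+12+13 = 59.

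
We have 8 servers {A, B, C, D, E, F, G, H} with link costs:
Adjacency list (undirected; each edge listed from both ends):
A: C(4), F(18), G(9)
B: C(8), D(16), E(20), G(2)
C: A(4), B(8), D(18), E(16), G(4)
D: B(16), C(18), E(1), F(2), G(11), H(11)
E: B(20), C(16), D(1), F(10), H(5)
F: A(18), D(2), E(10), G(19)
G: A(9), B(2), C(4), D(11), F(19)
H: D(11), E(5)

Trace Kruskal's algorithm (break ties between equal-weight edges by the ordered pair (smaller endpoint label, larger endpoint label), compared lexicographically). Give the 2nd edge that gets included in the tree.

B-G

Sort edges by weight, then run Kruskal:
D E (1): add — endpoints in different components.
B G (2): add — endpoints in different components.
D F (2): add — endpoints in different components.
A C (4): add — endpoints in different components.
C G (4): add — endpoints in different components.
E H (5): add — endpoints in different components.
B C (8): skip — B and C already connected.
A G (9): skip — A and G already connected.
E F (10): skip — E and F already connected.
D G (11): add — endpoints in different components.
The 2nd edge added is B G.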